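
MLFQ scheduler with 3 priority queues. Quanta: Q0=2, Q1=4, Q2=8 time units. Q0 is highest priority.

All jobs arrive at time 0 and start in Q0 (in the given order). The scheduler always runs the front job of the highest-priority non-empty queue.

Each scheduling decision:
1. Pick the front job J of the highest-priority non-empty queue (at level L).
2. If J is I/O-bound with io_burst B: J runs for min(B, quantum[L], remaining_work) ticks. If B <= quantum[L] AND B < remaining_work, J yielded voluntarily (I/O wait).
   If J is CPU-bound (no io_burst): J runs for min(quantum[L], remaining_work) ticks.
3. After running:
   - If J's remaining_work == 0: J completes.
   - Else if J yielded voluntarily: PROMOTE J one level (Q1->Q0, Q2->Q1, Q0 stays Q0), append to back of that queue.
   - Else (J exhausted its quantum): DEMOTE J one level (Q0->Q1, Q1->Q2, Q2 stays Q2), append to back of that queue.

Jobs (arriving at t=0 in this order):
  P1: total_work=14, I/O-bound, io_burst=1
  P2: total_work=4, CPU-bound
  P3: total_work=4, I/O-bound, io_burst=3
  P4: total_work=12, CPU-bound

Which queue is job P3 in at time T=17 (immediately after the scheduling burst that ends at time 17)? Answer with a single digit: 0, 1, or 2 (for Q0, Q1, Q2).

t=0-1: P1@Q0 runs 1, rem=13, I/O yield, promote→Q0. Q0=[P2,P3,P4,P1] Q1=[] Q2=[]
t=1-3: P2@Q0 runs 2, rem=2, quantum used, demote→Q1. Q0=[P3,P4,P1] Q1=[P2] Q2=[]
t=3-5: P3@Q0 runs 2, rem=2, quantum used, demote→Q1. Q0=[P4,P1] Q1=[P2,P3] Q2=[]
t=5-7: P4@Q0 runs 2, rem=10, quantum used, demote→Q1. Q0=[P1] Q1=[P2,P3,P4] Q2=[]
t=7-8: P1@Q0 runs 1, rem=12, I/O yield, promote→Q0. Q0=[P1] Q1=[P2,P3,P4] Q2=[]
t=8-9: P1@Q0 runs 1, rem=11, I/O yield, promote→Q0. Q0=[P1] Q1=[P2,P3,P4] Q2=[]
t=9-10: P1@Q0 runs 1, rem=10, I/O yield, promote→Q0. Q0=[P1] Q1=[P2,P3,P4] Q2=[]
t=10-11: P1@Q0 runs 1, rem=9, I/O yield, promote→Q0. Q0=[P1] Q1=[P2,P3,P4] Q2=[]
t=11-12: P1@Q0 runs 1, rem=8, I/O yield, promote→Q0. Q0=[P1] Q1=[P2,P3,P4] Q2=[]
t=12-13: P1@Q0 runs 1, rem=7, I/O yield, promote→Q0. Q0=[P1] Q1=[P2,P3,P4] Q2=[]
t=13-14: P1@Q0 runs 1, rem=6, I/O yield, promote→Q0. Q0=[P1] Q1=[P2,P3,P4] Q2=[]
t=14-15: P1@Q0 runs 1, rem=5, I/O yield, promote→Q0. Q0=[P1] Q1=[P2,P3,P4] Q2=[]
t=15-16: P1@Q0 runs 1, rem=4, I/O yield, promote→Q0. Q0=[P1] Q1=[P2,P3,P4] Q2=[]
t=16-17: P1@Q0 runs 1, rem=3, I/O yield, promote→Q0. Q0=[P1] Q1=[P2,P3,P4] Q2=[]
t=17-18: P1@Q0 runs 1, rem=2, I/O yield, promote→Q0. Q0=[P1] Q1=[P2,P3,P4] Q2=[]
t=18-19: P1@Q0 runs 1, rem=1, I/O yield, promote→Q0. Q0=[P1] Q1=[P2,P3,P4] Q2=[]
t=19-20: P1@Q0 runs 1, rem=0, completes. Q0=[] Q1=[P2,P3,P4] Q2=[]
t=20-22: P2@Q1 runs 2, rem=0, completes. Q0=[] Q1=[P3,P4] Q2=[]
t=22-24: P3@Q1 runs 2, rem=0, completes. Q0=[] Q1=[P4] Q2=[]
t=24-28: P4@Q1 runs 4, rem=6, quantum used, demote→Q2. Q0=[] Q1=[] Q2=[P4]
t=28-34: P4@Q2 runs 6, rem=0, completes. Q0=[] Q1=[] Q2=[]

Answer: 1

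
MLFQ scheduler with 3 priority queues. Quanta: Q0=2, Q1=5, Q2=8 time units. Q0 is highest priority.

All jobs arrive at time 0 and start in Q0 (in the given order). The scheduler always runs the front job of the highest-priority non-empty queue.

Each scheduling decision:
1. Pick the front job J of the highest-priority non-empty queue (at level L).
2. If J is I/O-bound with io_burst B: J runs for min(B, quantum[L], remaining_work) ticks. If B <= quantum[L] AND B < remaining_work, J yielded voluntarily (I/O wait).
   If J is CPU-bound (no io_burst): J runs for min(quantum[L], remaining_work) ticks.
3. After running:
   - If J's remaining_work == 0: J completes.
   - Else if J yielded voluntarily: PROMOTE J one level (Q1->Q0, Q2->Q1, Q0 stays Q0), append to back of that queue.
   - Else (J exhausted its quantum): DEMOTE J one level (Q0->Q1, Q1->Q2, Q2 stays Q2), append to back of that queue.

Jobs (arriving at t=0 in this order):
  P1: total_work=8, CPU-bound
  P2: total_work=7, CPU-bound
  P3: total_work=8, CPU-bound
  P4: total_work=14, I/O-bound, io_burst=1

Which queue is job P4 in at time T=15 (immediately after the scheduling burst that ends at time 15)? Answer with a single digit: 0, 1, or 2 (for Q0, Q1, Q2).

Answer: 0

Derivation:
t=0-2: P1@Q0 runs 2, rem=6, quantum used, demote→Q1. Q0=[P2,P3,P4] Q1=[P1] Q2=[]
t=2-4: P2@Q0 runs 2, rem=5, quantum used, demote→Q1. Q0=[P3,P4] Q1=[P1,P2] Q2=[]
t=4-6: P3@Q0 runs 2, rem=6, quantum used, demote→Q1. Q0=[P4] Q1=[P1,P2,P3] Q2=[]
t=6-7: P4@Q0 runs 1, rem=13, I/O yield, promote→Q0. Q0=[P4] Q1=[P1,P2,P3] Q2=[]
t=7-8: P4@Q0 runs 1, rem=12, I/O yield, promote→Q0. Q0=[P4] Q1=[P1,P2,P3] Q2=[]
t=8-9: P4@Q0 runs 1, rem=11, I/O yield, promote→Q0. Q0=[P4] Q1=[P1,P2,P3] Q2=[]
t=9-10: P4@Q0 runs 1, rem=10, I/O yield, promote→Q0. Q0=[P4] Q1=[P1,P2,P3] Q2=[]
t=10-11: P4@Q0 runs 1, rem=9, I/O yield, promote→Q0. Q0=[P4] Q1=[P1,P2,P3] Q2=[]
t=11-12: P4@Q0 runs 1, rem=8, I/O yield, promote→Q0. Q0=[P4] Q1=[P1,P2,P3] Q2=[]
t=12-13: P4@Q0 runs 1, rem=7, I/O yield, promote→Q0. Q0=[P4] Q1=[P1,P2,P3] Q2=[]
t=13-14: P4@Q0 runs 1, rem=6, I/O yield, promote→Q0. Q0=[P4] Q1=[P1,P2,P3] Q2=[]
t=14-15: P4@Q0 runs 1, rem=5, I/O yield, promote→Q0. Q0=[P4] Q1=[P1,P2,P3] Q2=[]
t=15-16: P4@Q0 runs 1, rem=4, I/O yield, promote→Q0. Q0=[P4] Q1=[P1,P2,P3] Q2=[]
t=16-17: P4@Q0 runs 1, rem=3, I/O yield, promote→Q0. Q0=[P4] Q1=[P1,P2,P3] Q2=[]
t=17-18: P4@Q0 runs 1, rem=2, I/O yield, promote→Q0. Q0=[P4] Q1=[P1,P2,P3] Q2=[]
t=18-19: P4@Q0 runs 1, rem=1, I/O yield, promote→Q0. Q0=[P4] Q1=[P1,P2,P3] Q2=[]
t=19-20: P4@Q0 runs 1, rem=0, completes. Q0=[] Q1=[P1,P2,P3] Q2=[]
t=20-25: P1@Q1 runs 5, rem=1, quantum used, demote→Q2. Q0=[] Q1=[P2,P3] Q2=[P1]
t=25-30: P2@Q1 runs 5, rem=0, completes. Q0=[] Q1=[P3] Q2=[P1]
t=30-35: P3@Q1 runs 5, rem=1, quantum used, demote→Q2. Q0=[] Q1=[] Q2=[P1,P3]
t=35-36: P1@Q2 runs 1, rem=0, completes. Q0=[] Q1=[] Q2=[P3]
t=36-37: P3@Q2 runs 1, rem=0, completes. Q0=[] Q1=[] Q2=[]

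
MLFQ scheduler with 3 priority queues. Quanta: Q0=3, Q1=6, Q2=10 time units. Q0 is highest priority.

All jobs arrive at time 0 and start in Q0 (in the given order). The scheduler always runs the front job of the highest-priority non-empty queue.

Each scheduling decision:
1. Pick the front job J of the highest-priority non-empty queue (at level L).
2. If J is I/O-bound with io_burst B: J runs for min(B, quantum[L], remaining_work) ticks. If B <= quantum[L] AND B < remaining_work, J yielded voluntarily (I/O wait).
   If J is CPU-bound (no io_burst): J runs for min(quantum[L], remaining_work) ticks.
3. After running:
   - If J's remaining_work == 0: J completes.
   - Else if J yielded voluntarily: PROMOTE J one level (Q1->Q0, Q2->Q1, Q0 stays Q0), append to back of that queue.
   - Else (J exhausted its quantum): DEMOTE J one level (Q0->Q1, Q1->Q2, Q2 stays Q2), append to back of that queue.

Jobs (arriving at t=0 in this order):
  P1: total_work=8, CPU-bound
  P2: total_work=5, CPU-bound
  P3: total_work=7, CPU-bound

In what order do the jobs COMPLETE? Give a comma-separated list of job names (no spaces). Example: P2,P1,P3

Answer: P1,P2,P3

Derivation:
t=0-3: P1@Q0 runs 3, rem=5, quantum used, demote→Q1. Q0=[P2,P3] Q1=[P1] Q2=[]
t=3-6: P2@Q0 runs 3, rem=2, quantum used, demote→Q1. Q0=[P3] Q1=[P1,P2] Q2=[]
t=6-9: P3@Q0 runs 3, rem=4, quantum used, demote→Q1. Q0=[] Q1=[P1,P2,P3] Q2=[]
t=9-14: P1@Q1 runs 5, rem=0, completes. Q0=[] Q1=[P2,P3] Q2=[]
t=14-16: P2@Q1 runs 2, rem=0, completes. Q0=[] Q1=[P3] Q2=[]
t=16-20: P3@Q1 runs 4, rem=0, completes. Q0=[] Q1=[] Q2=[]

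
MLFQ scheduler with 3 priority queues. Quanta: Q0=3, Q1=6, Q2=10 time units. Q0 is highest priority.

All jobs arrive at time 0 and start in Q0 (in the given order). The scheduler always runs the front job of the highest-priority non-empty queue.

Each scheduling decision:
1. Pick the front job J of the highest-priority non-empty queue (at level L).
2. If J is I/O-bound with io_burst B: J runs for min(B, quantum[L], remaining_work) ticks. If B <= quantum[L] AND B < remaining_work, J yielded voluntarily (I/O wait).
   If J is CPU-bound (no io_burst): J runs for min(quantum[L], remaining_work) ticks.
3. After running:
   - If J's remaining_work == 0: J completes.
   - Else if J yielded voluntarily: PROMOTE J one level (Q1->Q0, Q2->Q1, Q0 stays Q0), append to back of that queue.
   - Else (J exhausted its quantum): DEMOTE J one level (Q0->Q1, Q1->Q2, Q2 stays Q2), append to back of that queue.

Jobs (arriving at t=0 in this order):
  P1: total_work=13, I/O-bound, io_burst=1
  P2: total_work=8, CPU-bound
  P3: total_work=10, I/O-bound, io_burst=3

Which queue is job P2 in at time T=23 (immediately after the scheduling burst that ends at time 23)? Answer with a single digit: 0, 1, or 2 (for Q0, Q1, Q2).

Answer: 1

Derivation:
t=0-1: P1@Q0 runs 1, rem=12, I/O yield, promote→Q0. Q0=[P2,P3,P1] Q1=[] Q2=[]
t=1-4: P2@Q0 runs 3, rem=5, quantum used, demote→Q1. Q0=[P3,P1] Q1=[P2] Q2=[]
t=4-7: P3@Q0 runs 3, rem=7, I/O yield, promote→Q0. Q0=[P1,P3] Q1=[P2] Q2=[]
t=7-8: P1@Q0 runs 1, rem=11, I/O yield, promote→Q0. Q0=[P3,P1] Q1=[P2] Q2=[]
t=8-11: P3@Q0 runs 3, rem=4, I/O yield, promote→Q0. Q0=[P1,P3] Q1=[P2] Q2=[]
t=11-12: P1@Q0 runs 1, rem=10, I/O yield, promote→Q0. Q0=[P3,P1] Q1=[P2] Q2=[]
t=12-15: P3@Q0 runs 3, rem=1, I/O yield, promote→Q0. Q0=[P1,P3] Q1=[P2] Q2=[]
t=15-16: P1@Q0 runs 1, rem=9, I/O yield, promote→Q0. Q0=[P3,P1] Q1=[P2] Q2=[]
t=16-17: P3@Q0 runs 1, rem=0, completes. Q0=[P1] Q1=[P2] Q2=[]
t=17-18: P1@Q0 runs 1, rem=8, I/O yield, promote→Q0. Q0=[P1] Q1=[P2] Q2=[]
t=18-19: P1@Q0 runs 1, rem=7, I/O yield, promote→Q0. Q0=[P1] Q1=[P2] Q2=[]
t=19-20: P1@Q0 runs 1, rem=6, I/O yield, promote→Q0. Q0=[P1] Q1=[P2] Q2=[]
t=20-21: P1@Q0 runs 1, rem=5, I/O yield, promote→Q0. Q0=[P1] Q1=[P2] Q2=[]
t=21-22: P1@Q0 runs 1, rem=4, I/O yield, promote→Q0. Q0=[P1] Q1=[P2] Q2=[]
t=22-23: P1@Q0 runs 1, rem=3, I/O yield, promote→Q0. Q0=[P1] Q1=[P2] Q2=[]
t=23-24: P1@Q0 runs 1, rem=2, I/O yield, promote→Q0. Q0=[P1] Q1=[P2] Q2=[]
t=24-25: P1@Q0 runs 1, rem=1, I/O yield, promote→Q0. Q0=[P1] Q1=[P2] Q2=[]
t=25-26: P1@Q0 runs 1, rem=0, completes. Q0=[] Q1=[P2] Q2=[]
t=26-31: P2@Q1 runs 5, rem=0, completes. Q0=[] Q1=[] Q2=[]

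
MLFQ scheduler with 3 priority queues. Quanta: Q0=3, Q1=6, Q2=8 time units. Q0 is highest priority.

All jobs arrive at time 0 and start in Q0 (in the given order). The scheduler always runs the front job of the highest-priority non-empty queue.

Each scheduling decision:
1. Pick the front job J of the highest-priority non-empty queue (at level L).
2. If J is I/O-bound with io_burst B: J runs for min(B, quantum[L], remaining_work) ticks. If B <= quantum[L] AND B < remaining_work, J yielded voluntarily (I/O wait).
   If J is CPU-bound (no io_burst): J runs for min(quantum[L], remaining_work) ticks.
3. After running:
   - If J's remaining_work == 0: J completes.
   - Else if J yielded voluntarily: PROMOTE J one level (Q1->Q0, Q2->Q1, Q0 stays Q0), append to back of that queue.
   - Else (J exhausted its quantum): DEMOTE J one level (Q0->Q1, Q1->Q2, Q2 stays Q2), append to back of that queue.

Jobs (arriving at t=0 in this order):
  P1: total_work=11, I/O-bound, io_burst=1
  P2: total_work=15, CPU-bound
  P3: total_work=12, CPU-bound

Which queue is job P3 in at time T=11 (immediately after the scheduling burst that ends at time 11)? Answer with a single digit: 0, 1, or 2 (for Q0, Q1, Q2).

Answer: 1

Derivation:
t=0-1: P1@Q0 runs 1, rem=10, I/O yield, promote→Q0. Q0=[P2,P3,P1] Q1=[] Q2=[]
t=1-4: P2@Q0 runs 3, rem=12, quantum used, demote→Q1. Q0=[P3,P1] Q1=[P2] Q2=[]
t=4-7: P3@Q0 runs 3, rem=9, quantum used, demote→Q1. Q0=[P1] Q1=[P2,P3] Q2=[]
t=7-8: P1@Q0 runs 1, rem=9, I/O yield, promote→Q0. Q0=[P1] Q1=[P2,P3] Q2=[]
t=8-9: P1@Q0 runs 1, rem=8, I/O yield, promote→Q0. Q0=[P1] Q1=[P2,P3] Q2=[]
t=9-10: P1@Q0 runs 1, rem=7, I/O yield, promote→Q0. Q0=[P1] Q1=[P2,P3] Q2=[]
t=10-11: P1@Q0 runs 1, rem=6, I/O yield, promote→Q0. Q0=[P1] Q1=[P2,P3] Q2=[]
t=11-12: P1@Q0 runs 1, rem=5, I/O yield, promote→Q0. Q0=[P1] Q1=[P2,P3] Q2=[]
t=12-13: P1@Q0 runs 1, rem=4, I/O yield, promote→Q0. Q0=[P1] Q1=[P2,P3] Q2=[]
t=13-14: P1@Q0 runs 1, rem=3, I/O yield, promote→Q0. Q0=[P1] Q1=[P2,P3] Q2=[]
t=14-15: P1@Q0 runs 1, rem=2, I/O yield, promote→Q0. Q0=[P1] Q1=[P2,P3] Q2=[]
t=15-16: P1@Q0 runs 1, rem=1, I/O yield, promote→Q0. Q0=[P1] Q1=[P2,P3] Q2=[]
t=16-17: P1@Q0 runs 1, rem=0, completes. Q0=[] Q1=[P2,P3] Q2=[]
t=17-23: P2@Q1 runs 6, rem=6, quantum used, demote→Q2. Q0=[] Q1=[P3] Q2=[P2]
t=23-29: P3@Q1 runs 6, rem=3, quantum used, demote→Q2. Q0=[] Q1=[] Q2=[P2,P3]
t=29-35: P2@Q2 runs 6, rem=0, completes. Q0=[] Q1=[] Q2=[P3]
t=35-38: P3@Q2 runs 3, rem=0, completes. Q0=[] Q1=[] Q2=[]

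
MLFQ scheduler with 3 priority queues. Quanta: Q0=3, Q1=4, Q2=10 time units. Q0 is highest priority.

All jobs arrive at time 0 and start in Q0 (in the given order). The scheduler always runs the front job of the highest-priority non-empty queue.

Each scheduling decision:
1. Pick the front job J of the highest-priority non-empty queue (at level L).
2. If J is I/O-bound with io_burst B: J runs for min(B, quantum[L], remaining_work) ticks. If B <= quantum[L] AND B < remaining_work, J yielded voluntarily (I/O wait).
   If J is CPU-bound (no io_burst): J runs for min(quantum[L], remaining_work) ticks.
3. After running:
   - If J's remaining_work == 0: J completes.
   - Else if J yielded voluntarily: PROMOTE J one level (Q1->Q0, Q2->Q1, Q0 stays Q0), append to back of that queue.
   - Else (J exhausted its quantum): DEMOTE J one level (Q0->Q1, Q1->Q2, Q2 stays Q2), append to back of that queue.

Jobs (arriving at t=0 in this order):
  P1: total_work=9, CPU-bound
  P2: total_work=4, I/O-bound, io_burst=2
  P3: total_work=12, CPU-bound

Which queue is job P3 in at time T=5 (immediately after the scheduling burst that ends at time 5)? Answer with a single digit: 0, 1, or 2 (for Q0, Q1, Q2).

t=0-3: P1@Q0 runs 3, rem=6, quantum used, demote→Q1. Q0=[P2,P3] Q1=[P1] Q2=[]
t=3-5: P2@Q0 runs 2, rem=2, I/O yield, promote→Q0. Q0=[P3,P2] Q1=[P1] Q2=[]
t=5-8: P3@Q0 runs 3, rem=9, quantum used, demote→Q1. Q0=[P2] Q1=[P1,P3] Q2=[]
t=8-10: P2@Q0 runs 2, rem=0, completes. Q0=[] Q1=[P1,P3] Q2=[]
t=10-14: P1@Q1 runs 4, rem=2, quantum used, demote→Q2. Q0=[] Q1=[P3] Q2=[P1]
t=14-18: P3@Q1 runs 4, rem=5, quantum used, demote→Q2. Q0=[] Q1=[] Q2=[P1,P3]
t=18-20: P1@Q2 runs 2, rem=0, completes. Q0=[] Q1=[] Q2=[P3]
t=20-25: P3@Q2 runs 5, rem=0, completes. Q0=[] Q1=[] Q2=[]

Answer: 0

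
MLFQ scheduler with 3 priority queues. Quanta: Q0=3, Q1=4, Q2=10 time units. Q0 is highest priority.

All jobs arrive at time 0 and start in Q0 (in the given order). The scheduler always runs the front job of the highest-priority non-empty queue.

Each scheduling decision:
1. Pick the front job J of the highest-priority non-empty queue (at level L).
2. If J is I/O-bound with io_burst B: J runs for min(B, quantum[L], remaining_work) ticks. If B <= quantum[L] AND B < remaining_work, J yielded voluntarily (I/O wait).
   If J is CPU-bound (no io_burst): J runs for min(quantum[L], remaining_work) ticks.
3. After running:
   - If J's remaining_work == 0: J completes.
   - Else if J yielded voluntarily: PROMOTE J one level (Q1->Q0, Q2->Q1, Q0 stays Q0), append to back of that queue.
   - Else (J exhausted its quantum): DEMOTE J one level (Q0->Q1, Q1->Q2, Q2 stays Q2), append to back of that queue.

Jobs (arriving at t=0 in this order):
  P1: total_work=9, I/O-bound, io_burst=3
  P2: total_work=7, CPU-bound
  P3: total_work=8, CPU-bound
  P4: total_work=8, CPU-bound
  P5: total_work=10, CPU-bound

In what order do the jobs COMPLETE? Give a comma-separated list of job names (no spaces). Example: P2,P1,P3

Answer: P1,P2,P3,P4,P5

Derivation:
t=0-3: P1@Q0 runs 3, rem=6, I/O yield, promote→Q0. Q0=[P2,P3,P4,P5,P1] Q1=[] Q2=[]
t=3-6: P2@Q0 runs 3, rem=4, quantum used, demote→Q1. Q0=[P3,P4,P5,P1] Q1=[P2] Q2=[]
t=6-9: P3@Q0 runs 3, rem=5, quantum used, demote→Q1. Q0=[P4,P5,P1] Q1=[P2,P3] Q2=[]
t=9-12: P4@Q0 runs 3, rem=5, quantum used, demote→Q1. Q0=[P5,P1] Q1=[P2,P3,P4] Q2=[]
t=12-15: P5@Q0 runs 3, rem=7, quantum used, demote→Q1. Q0=[P1] Q1=[P2,P3,P4,P5] Q2=[]
t=15-18: P1@Q0 runs 3, rem=3, I/O yield, promote→Q0. Q0=[P1] Q1=[P2,P3,P4,P5] Q2=[]
t=18-21: P1@Q0 runs 3, rem=0, completes. Q0=[] Q1=[P2,P3,P4,P5] Q2=[]
t=21-25: P2@Q1 runs 4, rem=0, completes. Q0=[] Q1=[P3,P4,P5] Q2=[]
t=25-29: P3@Q1 runs 4, rem=1, quantum used, demote→Q2. Q0=[] Q1=[P4,P5] Q2=[P3]
t=29-33: P4@Q1 runs 4, rem=1, quantum used, demote→Q2. Q0=[] Q1=[P5] Q2=[P3,P4]
t=33-37: P5@Q1 runs 4, rem=3, quantum used, demote→Q2. Q0=[] Q1=[] Q2=[P3,P4,P5]
t=37-38: P3@Q2 runs 1, rem=0, completes. Q0=[] Q1=[] Q2=[P4,P5]
t=38-39: P4@Q2 runs 1, rem=0, completes. Q0=[] Q1=[] Q2=[P5]
t=39-42: P5@Q2 runs 3, rem=0, completes. Q0=[] Q1=[] Q2=[]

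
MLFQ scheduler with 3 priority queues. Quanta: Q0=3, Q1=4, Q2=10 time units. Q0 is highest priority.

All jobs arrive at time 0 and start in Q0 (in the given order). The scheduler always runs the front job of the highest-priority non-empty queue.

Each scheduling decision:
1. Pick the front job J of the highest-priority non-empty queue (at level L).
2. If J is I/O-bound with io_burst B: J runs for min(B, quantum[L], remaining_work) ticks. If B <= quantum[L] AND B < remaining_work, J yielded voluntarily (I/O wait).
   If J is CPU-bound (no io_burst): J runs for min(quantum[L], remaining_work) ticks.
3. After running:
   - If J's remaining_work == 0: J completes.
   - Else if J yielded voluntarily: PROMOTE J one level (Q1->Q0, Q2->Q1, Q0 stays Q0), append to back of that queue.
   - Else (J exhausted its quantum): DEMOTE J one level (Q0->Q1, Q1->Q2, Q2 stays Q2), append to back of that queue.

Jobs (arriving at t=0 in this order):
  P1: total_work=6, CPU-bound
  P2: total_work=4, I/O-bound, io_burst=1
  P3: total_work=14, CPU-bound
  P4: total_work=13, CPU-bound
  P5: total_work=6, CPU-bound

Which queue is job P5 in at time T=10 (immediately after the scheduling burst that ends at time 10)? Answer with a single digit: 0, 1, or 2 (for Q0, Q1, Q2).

t=0-3: P1@Q0 runs 3, rem=3, quantum used, demote→Q1. Q0=[P2,P3,P4,P5] Q1=[P1] Q2=[]
t=3-4: P2@Q0 runs 1, rem=3, I/O yield, promote→Q0. Q0=[P3,P4,P5,P2] Q1=[P1] Q2=[]
t=4-7: P3@Q0 runs 3, rem=11, quantum used, demote→Q1. Q0=[P4,P5,P2] Q1=[P1,P3] Q2=[]
t=7-10: P4@Q0 runs 3, rem=10, quantum used, demote→Q1. Q0=[P5,P2] Q1=[P1,P3,P4] Q2=[]
t=10-13: P5@Q0 runs 3, rem=3, quantum used, demote→Q1. Q0=[P2] Q1=[P1,P3,P4,P5] Q2=[]
t=13-14: P2@Q0 runs 1, rem=2, I/O yield, promote→Q0. Q0=[P2] Q1=[P1,P3,P4,P5] Q2=[]
t=14-15: P2@Q0 runs 1, rem=1, I/O yield, promote→Q0. Q0=[P2] Q1=[P1,P3,P4,P5] Q2=[]
t=15-16: P2@Q0 runs 1, rem=0, completes. Q0=[] Q1=[P1,P3,P4,P5] Q2=[]
t=16-19: P1@Q1 runs 3, rem=0, completes. Q0=[] Q1=[P3,P4,P5] Q2=[]
t=19-23: P3@Q1 runs 4, rem=7, quantum used, demote→Q2. Q0=[] Q1=[P4,P5] Q2=[P3]
t=23-27: P4@Q1 runs 4, rem=6, quantum used, demote→Q2. Q0=[] Q1=[P5] Q2=[P3,P4]
t=27-30: P5@Q1 runs 3, rem=0, completes. Q0=[] Q1=[] Q2=[P3,P4]
t=30-37: P3@Q2 runs 7, rem=0, completes. Q0=[] Q1=[] Q2=[P4]
t=37-43: P4@Q2 runs 6, rem=0, completes. Q0=[] Q1=[] Q2=[]

Answer: 0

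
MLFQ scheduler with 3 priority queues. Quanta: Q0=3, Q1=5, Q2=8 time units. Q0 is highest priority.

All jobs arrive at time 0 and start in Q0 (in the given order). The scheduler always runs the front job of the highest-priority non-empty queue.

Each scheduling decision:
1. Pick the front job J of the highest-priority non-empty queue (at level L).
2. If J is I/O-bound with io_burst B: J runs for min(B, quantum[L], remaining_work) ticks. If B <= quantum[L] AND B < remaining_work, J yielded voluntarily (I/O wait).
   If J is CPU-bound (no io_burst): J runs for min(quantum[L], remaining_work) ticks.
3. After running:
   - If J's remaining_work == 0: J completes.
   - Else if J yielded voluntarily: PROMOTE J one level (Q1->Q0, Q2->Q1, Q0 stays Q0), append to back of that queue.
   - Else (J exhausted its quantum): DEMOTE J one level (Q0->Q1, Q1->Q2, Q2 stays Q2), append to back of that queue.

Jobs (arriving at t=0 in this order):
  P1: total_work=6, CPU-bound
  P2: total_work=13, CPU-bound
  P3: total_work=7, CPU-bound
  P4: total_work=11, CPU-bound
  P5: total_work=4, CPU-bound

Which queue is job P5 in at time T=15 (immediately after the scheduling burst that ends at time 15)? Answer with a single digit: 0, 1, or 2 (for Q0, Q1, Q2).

t=0-3: P1@Q0 runs 3, rem=3, quantum used, demote→Q1. Q0=[P2,P3,P4,P5] Q1=[P1] Q2=[]
t=3-6: P2@Q0 runs 3, rem=10, quantum used, demote→Q1. Q0=[P3,P4,P5] Q1=[P1,P2] Q2=[]
t=6-9: P3@Q0 runs 3, rem=4, quantum used, demote→Q1. Q0=[P4,P5] Q1=[P1,P2,P3] Q2=[]
t=9-12: P4@Q0 runs 3, rem=8, quantum used, demote→Q1. Q0=[P5] Q1=[P1,P2,P3,P4] Q2=[]
t=12-15: P5@Q0 runs 3, rem=1, quantum used, demote→Q1. Q0=[] Q1=[P1,P2,P3,P4,P5] Q2=[]
t=15-18: P1@Q1 runs 3, rem=0, completes. Q0=[] Q1=[P2,P3,P4,P5] Q2=[]
t=18-23: P2@Q1 runs 5, rem=5, quantum used, demote→Q2. Q0=[] Q1=[P3,P4,P5] Q2=[P2]
t=23-27: P3@Q1 runs 4, rem=0, completes. Q0=[] Q1=[P4,P5] Q2=[P2]
t=27-32: P4@Q1 runs 5, rem=3, quantum used, demote→Q2. Q0=[] Q1=[P5] Q2=[P2,P4]
t=32-33: P5@Q1 runs 1, rem=0, completes. Q0=[] Q1=[] Q2=[P2,P4]
t=33-38: P2@Q2 runs 5, rem=0, completes. Q0=[] Q1=[] Q2=[P4]
t=38-41: P4@Q2 runs 3, rem=0, completes. Q0=[] Q1=[] Q2=[]

Answer: 1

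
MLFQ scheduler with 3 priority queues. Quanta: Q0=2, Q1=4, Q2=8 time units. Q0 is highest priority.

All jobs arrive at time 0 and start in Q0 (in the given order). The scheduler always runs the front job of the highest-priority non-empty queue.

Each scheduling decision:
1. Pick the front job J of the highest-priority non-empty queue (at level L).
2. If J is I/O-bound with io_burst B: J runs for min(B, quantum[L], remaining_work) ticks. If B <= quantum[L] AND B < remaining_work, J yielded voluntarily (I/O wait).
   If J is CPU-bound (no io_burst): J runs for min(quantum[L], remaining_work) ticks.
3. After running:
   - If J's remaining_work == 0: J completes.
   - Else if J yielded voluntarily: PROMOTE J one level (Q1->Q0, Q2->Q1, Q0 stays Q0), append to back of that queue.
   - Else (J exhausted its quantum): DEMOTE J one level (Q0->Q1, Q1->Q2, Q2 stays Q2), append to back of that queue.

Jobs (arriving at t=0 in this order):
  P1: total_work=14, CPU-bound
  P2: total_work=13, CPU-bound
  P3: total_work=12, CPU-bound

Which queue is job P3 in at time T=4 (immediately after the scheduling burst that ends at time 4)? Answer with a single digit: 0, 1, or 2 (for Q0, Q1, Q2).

t=0-2: P1@Q0 runs 2, rem=12, quantum used, demote→Q1. Q0=[P2,P3] Q1=[P1] Q2=[]
t=2-4: P2@Q0 runs 2, rem=11, quantum used, demote→Q1. Q0=[P3] Q1=[P1,P2] Q2=[]
t=4-6: P3@Q0 runs 2, rem=10, quantum used, demote→Q1. Q0=[] Q1=[P1,P2,P3] Q2=[]
t=6-10: P1@Q1 runs 4, rem=8, quantum used, demote→Q2. Q0=[] Q1=[P2,P3] Q2=[P1]
t=10-14: P2@Q1 runs 4, rem=7, quantum used, demote→Q2. Q0=[] Q1=[P3] Q2=[P1,P2]
t=14-18: P3@Q1 runs 4, rem=6, quantum used, demote→Q2. Q0=[] Q1=[] Q2=[P1,P2,P3]
t=18-26: P1@Q2 runs 8, rem=0, completes. Q0=[] Q1=[] Q2=[P2,P3]
t=26-33: P2@Q2 runs 7, rem=0, completes. Q0=[] Q1=[] Q2=[P3]
t=33-39: P3@Q2 runs 6, rem=0, completes. Q0=[] Q1=[] Q2=[]

Answer: 0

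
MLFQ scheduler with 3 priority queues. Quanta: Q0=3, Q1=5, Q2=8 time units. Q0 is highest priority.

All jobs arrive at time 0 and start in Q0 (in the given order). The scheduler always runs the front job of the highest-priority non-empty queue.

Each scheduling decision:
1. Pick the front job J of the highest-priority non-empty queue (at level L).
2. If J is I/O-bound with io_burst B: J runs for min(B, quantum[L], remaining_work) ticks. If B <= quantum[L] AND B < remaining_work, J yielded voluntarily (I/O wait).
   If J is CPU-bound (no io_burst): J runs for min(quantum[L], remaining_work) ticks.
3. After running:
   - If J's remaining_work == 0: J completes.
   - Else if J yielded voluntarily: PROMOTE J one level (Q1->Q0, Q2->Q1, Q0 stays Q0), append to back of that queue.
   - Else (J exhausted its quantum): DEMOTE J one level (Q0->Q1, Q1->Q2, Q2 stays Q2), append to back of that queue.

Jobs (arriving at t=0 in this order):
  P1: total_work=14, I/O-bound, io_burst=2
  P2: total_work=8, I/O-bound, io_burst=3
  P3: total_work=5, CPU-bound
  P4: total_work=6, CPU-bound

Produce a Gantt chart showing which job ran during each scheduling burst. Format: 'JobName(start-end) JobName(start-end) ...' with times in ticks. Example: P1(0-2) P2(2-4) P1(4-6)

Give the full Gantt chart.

Answer: P1(0-2) P2(2-5) P3(5-8) P4(8-11) P1(11-13) P2(13-16) P1(16-18) P2(18-20) P1(20-22) P1(22-24) P1(24-26) P1(26-28) P3(28-30) P4(30-33)

Derivation:
t=0-2: P1@Q0 runs 2, rem=12, I/O yield, promote→Q0. Q0=[P2,P3,P4,P1] Q1=[] Q2=[]
t=2-5: P2@Q0 runs 3, rem=5, I/O yield, promote→Q0. Q0=[P3,P4,P1,P2] Q1=[] Q2=[]
t=5-8: P3@Q0 runs 3, rem=2, quantum used, demote→Q1. Q0=[P4,P1,P2] Q1=[P3] Q2=[]
t=8-11: P4@Q0 runs 3, rem=3, quantum used, demote→Q1. Q0=[P1,P2] Q1=[P3,P4] Q2=[]
t=11-13: P1@Q0 runs 2, rem=10, I/O yield, promote→Q0. Q0=[P2,P1] Q1=[P3,P4] Q2=[]
t=13-16: P2@Q0 runs 3, rem=2, I/O yield, promote→Q0. Q0=[P1,P2] Q1=[P3,P4] Q2=[]
t=16-18: P1@Q0 runs 2, rem=8, I/O yield, promote→Q0. Q0=[P2,P1] Q1=[P3,P4] Q2=[]
t=18-20: P2@Q0 runs 2, rem=0, completes. Q0=[P1] Q1=[P3,P4] Q2=[]
t=20-22: P1@Q0 runs 2, rem=6, I/O yield, promote→Q0. Q0=[P1] Q1=[P3,P4] Q2=[]
t=22-24: P1@Q0 runs 2, rem=4, I/O yield, promote→Q0. Q0=[P1] Q1=[P3,P4] Q2=[]
t=24-26: P1@Q0 runs 2, rem=2, I/O yield, promote→Q0. Q0=[P1] Q1=[P3,P4] Q2=[]
t=26-28: P1@Q0 runs 2, rem=0, completes. Q0=[] Q1=[P3,P4] Q2=[]
t=28-30: P3@Q1 runs 2, rem=0, completes. Q0=[] Q1=[P4] Q2=[]
t=30-33: P4@Q1 runs 3, rem=0, completes. Q0=[] Q1=[] Q2=[]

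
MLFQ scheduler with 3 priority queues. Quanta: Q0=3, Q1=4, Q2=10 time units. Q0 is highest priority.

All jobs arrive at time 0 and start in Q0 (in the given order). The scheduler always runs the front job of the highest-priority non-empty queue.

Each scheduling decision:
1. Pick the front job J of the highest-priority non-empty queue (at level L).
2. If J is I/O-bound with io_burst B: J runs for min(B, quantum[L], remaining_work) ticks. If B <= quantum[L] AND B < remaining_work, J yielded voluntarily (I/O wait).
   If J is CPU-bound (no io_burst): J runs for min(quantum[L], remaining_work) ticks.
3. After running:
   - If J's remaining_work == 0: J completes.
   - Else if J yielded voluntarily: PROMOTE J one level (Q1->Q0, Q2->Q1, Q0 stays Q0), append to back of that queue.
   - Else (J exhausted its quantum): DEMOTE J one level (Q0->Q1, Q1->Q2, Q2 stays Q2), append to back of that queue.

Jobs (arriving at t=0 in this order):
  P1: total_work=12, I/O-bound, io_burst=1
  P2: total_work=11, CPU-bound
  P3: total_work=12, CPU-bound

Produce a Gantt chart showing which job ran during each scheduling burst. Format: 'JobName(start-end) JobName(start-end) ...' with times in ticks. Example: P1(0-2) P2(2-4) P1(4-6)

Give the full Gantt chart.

Answer: P1(0-1) P2(1-4) P3(4-7) P1(7-8) P1(8-9) P1(9-10) P1(10-11) P1(11-12) P1(12-13) P1(13-14) P1(14-15) P1(15-16) P1(16-17) P1(17-18) P2(18-22) P3(22-26) P2(26-30) P3(30-35)

Derivation:
t=0-1: P1@Q0 runs 1, rem=11, I/O yield, promote→Q0. Q0=[P2,P3,P1] Q1=[] Q2=[]
t=1-4: P2@Q0 runs 3, rem=8, quantum used, demote→Q1. Q0=[P3,P1] Q1=[P2] Q2=[]
t=4-7: P3@Q0 runs 3, rem=9, quantum used, demote→Q1. Q0=[P1] Q1=[P2,P3] Q2=[]
t=7-8: P1@Q0 runs 1, rem=10, I/O yield, promote→Q0. Q0=[P1] Q1=[P2,P3] Q2=[]
t=8-9: P1@Q0 runs 1, rem=9, I/O yield, promote→Q0. Q0=[P1] Q1=[P2,P3] Q2=[]
t=9-10: P1@Q0 runs 1, rem=8, I/O yield, promote→Q0. Q0=[P1] Q1=[P2,P3] Q2=[]
t=10-11: P1@Q0 runs 1, rem=7, I/O yield, promote→Q0. Q0=[P1] Q1=[P2,P3] Q2=[]
t=11-12: P1@Q0 runs 1, rem=6, I/O yield, promote→Q0. Q0=[P1] Q1=[P2,P3] Q2=[]
t=12-13: P1@Q0 runs 1, rem=5, I/O yield, promote→Q0. Q0=[P1] Q1=[P2,P3] Q2=[]
t=13-14: P1@Q0 runs 1, rem=4, I/O yield, promote→Q0. Q0=[P1] Q1=[P2,P3] Q2=[]
t=14-15: P1@Q0 runs 1, rem=3, I/O yield, promote→Q0. Q0=[P1] Q1=[P2,P3] Q2=[]
t=15-16: P1@Q0 runs 1, rem=2, I/O yield, promote→Q0. Q0=[P1] Q1=[P2,P3] Q2=[]
t=16-17: P1@Q0 runs 1, rem=1, I/O yield, promote→Q0. Q0=[P1] Q1=[P2,P3] Q2=[]
t=17-18: P1@Q0 runs 1, rem=0, completes. Q0=[] Q1=[P2,P3] Q2=[]
t=18-22: P2@Q1 runs 4, rem=4, quantum used, demote→Q2. Q0=[] Q1=[P3] Q2=[P2]
t=22-26: P3@Q1 runs 4, rem=5, quantum used, demote→Q2. Q0=[] Q1=[] Q2=[P2,P3]
t=26-30: P2@Q2 runs 4, rem=0, completes. Q0=[] Q1=[] Q2=[P3]
t=30-35: P3@Q2 runs 5, rem=0, completes. Q0=[] Q1=[] Q2=[]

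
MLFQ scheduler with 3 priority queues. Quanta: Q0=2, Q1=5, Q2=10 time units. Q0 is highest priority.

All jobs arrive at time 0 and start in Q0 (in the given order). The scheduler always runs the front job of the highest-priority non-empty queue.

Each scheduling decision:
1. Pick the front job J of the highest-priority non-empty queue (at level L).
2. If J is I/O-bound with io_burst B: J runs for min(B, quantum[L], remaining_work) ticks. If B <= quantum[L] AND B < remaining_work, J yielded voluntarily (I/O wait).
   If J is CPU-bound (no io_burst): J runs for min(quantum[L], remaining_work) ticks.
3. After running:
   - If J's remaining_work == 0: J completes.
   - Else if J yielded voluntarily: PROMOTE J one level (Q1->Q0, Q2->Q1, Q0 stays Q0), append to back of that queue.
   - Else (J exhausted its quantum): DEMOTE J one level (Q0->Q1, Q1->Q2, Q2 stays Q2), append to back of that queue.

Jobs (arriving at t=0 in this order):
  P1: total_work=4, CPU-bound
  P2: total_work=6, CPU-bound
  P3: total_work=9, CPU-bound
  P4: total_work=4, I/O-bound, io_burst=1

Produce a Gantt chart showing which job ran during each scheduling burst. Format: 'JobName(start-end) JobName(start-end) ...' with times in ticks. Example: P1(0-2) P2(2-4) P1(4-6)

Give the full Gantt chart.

Answer: P1(0-2) P2(2-4) P3(4-6) P4(6-7) P4(7-8) P4(8-9) P4(9-10) P1(10-12) P2(12-16) P3(16-21) P3(21-23)

Derivation:
t=0-2: P1@Q0 runs 2, rem=2, quantum used, demote→Q1. Q0=[P2,P3,P4] Q1=[P1] Q2=[]
t=2-4: P2@Q0 runs 2, rem=4, quantum used, demote→Q1. Q0=[P3,P4] Q1=[P1,P2] Q2=[]
t=4-6: P3@Q0 runs 2, rem=7, quantum used, demote→Q1. Q0=[P4] Q1=[P1,P2,P3] Q2=[]
t=6-7: P4@Q0 runs 1, rem=3, I/O yield, promote→Q0. Q0=[P4] Q1=[P1,P2,P3] Q2=[]
t=7-8: P4@Q0 runs 1, rem=2, I/O yield, promote→Q0. Q0=[P4] Q1=[P1,P2,P3] Q2=[]
t=8-9: P4@Q0 runs 1, rem=1, I/O yield, promote→Q0. Q0=[P4] Q1=[P1,P2,P3] Q2=[]
t=9-10: P4@Q0 runs 1, rem=0, completes. Q0=[] Q1=[P1,P2,P3] Q2=[]
t=10-12: P1@Q1 runs 2, rem=0, completes. Q0=[] Q1=[P2,P3] Q2=[]
t=12-16: P2@Q1 runs 4, rem=0, completes. Q0=[] Q1=[P3] Q2=[]
t=16-21: P3@Q1 runs 5, rem=2, quantum used, demote→Q2. Q0=[] Q1=[] Q2=[P3]
t=21-23: P3@Q2 runs 2, rem=0, completes. Q0=[] Q1=[] Q2=[]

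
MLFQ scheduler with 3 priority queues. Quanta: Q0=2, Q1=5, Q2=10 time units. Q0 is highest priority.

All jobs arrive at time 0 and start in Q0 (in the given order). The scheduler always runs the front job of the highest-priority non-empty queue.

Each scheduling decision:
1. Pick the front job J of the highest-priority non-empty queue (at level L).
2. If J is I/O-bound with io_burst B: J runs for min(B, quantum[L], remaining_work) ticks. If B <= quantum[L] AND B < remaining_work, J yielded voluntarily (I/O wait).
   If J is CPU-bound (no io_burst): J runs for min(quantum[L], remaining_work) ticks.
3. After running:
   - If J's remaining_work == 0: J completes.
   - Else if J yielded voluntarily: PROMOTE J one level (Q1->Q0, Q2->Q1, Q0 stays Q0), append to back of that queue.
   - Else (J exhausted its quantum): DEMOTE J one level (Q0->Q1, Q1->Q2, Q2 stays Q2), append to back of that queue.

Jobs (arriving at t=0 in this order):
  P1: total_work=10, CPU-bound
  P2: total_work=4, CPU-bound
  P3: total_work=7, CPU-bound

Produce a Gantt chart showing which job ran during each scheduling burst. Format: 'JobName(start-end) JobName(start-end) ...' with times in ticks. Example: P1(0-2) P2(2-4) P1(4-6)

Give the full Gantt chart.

t=0-2: P1@Q0 runs 2, rem=8, quantum used, demote→Q1. Q0=[P2,P3] Q1=[P1] Q2=[]
t=2-4: P2@Q0 runs 2, rem=2, quantum used, demote→Q1. Q0=[P3] Q1=[P1,P2] Q2=[]
t=4-6: P3@Q0 runs 2, rem=5, quantum used, demote→Q1. Q0=[] Q1=[P1,P2,P3] Q2=[]
t=6-11: P1@Q1 runs 5, rem=3, quantum used, demote→Q2. Q0=[] Q1=[P2,P3] Q2=[P1]
t=11-13: P2@Q1 runs 2, rem=0, completes. Q0=[] Q1=[P3] Q2=[P1]
t=13-18: P3@Q1 runs 5, rem=0, completes. Q0=[] Q1=[] Q2=[P1]
t=18-21: P1@Q2 runs 3, rem=0, completes. Q0=[] Q1=[] Q2=[]

Answer: P1(0-2) P2(2-4) P3(4-6) P1(6-11) P2(11-13) P3(13-18) P1(18-21)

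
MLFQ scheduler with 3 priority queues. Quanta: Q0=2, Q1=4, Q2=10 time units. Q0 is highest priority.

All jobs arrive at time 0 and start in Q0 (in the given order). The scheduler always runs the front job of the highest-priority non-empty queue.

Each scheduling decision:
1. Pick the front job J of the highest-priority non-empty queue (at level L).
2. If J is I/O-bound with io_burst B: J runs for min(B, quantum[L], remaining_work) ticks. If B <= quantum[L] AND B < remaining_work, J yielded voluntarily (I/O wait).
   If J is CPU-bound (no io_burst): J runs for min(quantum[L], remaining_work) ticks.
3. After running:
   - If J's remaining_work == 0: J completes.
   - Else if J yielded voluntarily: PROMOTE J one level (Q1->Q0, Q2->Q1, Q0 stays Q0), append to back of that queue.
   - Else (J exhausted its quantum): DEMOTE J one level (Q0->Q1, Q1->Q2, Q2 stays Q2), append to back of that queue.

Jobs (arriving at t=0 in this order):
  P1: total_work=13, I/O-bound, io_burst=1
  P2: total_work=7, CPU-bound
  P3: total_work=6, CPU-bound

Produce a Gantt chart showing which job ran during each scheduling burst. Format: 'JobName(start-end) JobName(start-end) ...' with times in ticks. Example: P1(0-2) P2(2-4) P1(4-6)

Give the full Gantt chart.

t=0-1: P1@Q0 runs 1, rem=12, I/O yield, promote→Q0. Q0=[P2,P3,P1] Q1=[] Q2=[]
t=1-3: P2@Q0 runs 2, rem=5, quantum used, demote→Q1. Q0=[P3,P1] Q1=[P2] Q2=[]
t=3-5: P3@Q0 runs 2, rem=4, quantum used, demote→Q1. Q0=[P1] Q1=[P2,P3] Q2=[]
t=5-6: P1@Q0 runs 1, rem=11, I/O yield, promote→Q0. Q0=[P1] Q1=[P2,P3] Q2=[]
t=6-7: P1@Q0 runs 1, rem=10, I/O yield, promote→Q0. Q0=[P1] Q1=[P2,P3] Q2=[]
t=7-8: P1@Q0 runs 1, rem=9, I/O yield, promote→Q0. Q0=[P1] Q1=[P2,P3] Q2=[]
t=8-9: P1@Q0 runs 1, rem=8, I/O yield, promote→Q0. Q0=[P1] Q1=[P2,P3] Q2=[]
t=9-10: P1@Q0 runs 1, rem=7, I/O yield, promote→Q0. Q0=[P1] Q1=[P2,P3] Q2=[]
t=10-11: P1@Q0 runs 1, rem=6, I/O yield, promote→Q0. Q0=[P1] Q1=[P2,P3] Q2=[]
t=11-12: P1@Q0 runs 1, rem=5, I/O yield, promote→Q0. Q0=[P1] Q1=[P2,P3] Q2=[]
t=12-13: P1@Q0 runs 1, rem=4, I/O yield, promote→Q0. Q0=[P1] Q1=[P2,P3] Q2=[]
t=13-14: P1@Q0 runs 1, rem=3, I/O yield, promote→Q0. Q0=[P1] Q1=[P2,P3] Q2=[]
t=14-15: P1@Q0 runs 1, rem=2, I/O yield, promote→Q0. Q0=[P1] Q1=[P2,P3] Q2=[]
t=15-16: P1@Q0 runs 1, rem=1, I/O yield, promote→Q0. Q0=[P1] Q1=[P2,P3] Q2=[]
t=16-17: P1@Q0 runs 1, rem=0, completes. Q0=[] Q1=[P2,P3] Q2=[]
t=17-21: P2@Q1 runs 4, rem=1, quantum used, demote→Q2. Q0=[] Q1=[P3] Q2=[P2]
t=21-25: P3@Q1 runs 4, rem=0, completes. Q0=[] Q1=[] Q2=[P2]
t=25-26: P2@Q2 runs 1, rem=0, completes. Q0=[] Q1=[] Q2=[]

Answer: P1(0-1) P2(1-3) P3(3-5) P1(5-6) P1(6-7) P1(7-8) P1(8-9) P1(9-10) P1(10-11) P1(11-12) P1(12-13) P1(13-14) P1(14-15) P1(15-16) P1(16-17) P2(17-21) P3(21-25) P2(25-26)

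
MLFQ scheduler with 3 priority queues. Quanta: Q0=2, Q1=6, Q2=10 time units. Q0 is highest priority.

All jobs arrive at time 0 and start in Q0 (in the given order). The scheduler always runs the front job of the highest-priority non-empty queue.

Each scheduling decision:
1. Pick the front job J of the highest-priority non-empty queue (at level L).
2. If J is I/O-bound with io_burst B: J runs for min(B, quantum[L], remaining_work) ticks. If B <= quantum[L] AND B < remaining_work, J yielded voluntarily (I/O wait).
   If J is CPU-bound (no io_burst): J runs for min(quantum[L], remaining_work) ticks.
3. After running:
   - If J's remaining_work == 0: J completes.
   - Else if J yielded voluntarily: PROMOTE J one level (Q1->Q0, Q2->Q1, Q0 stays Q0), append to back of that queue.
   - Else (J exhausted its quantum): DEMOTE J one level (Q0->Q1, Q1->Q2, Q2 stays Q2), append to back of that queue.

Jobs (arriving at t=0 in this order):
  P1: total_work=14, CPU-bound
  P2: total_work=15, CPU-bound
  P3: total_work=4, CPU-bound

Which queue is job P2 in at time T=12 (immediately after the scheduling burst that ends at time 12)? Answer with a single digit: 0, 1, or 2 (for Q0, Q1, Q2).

Answer: 1

Derivation:
t=0-2: P1@Q0 runs 2, rem=12, quantum used, demote→Q1. Q0=[P2,P3] Q1=[P1] Q2=[]
t=2-4: P2@Q0 runs 2, rem=13, quantum used, demote→Q1. Q0=[P3] Q1=[P1,P2] Q2=[]
t=4-6: P3@Q0 runs 2, rem=2, quantum used, demote→Q1. Q0=[] Q1=[P1,P2,P3] Q2=[]
t=6-12: P1@Q1 runs 6, rem=6, quantum used, demote→Q2. Q0=[] Q1=[P2,P3] Q2=[P1]
t=12-18: P2@Q1 runs 6, rem=7, quantum used, demote→Q2. Q0=[] Q1=[P3] Q2=[P1,P2]
t=18-20: P3@Q1 runs 2, rem=0, completes. Q0=[] Q1=[] Q2=[P1,P2]
t=20-26: P1@Q2 runs 6, rem=0, completes. Q0=[] Q1=[] Q2=[P2]
t=26-33: P2@Q2 runs 7, rem=0, completes. Q0=[] Q1=[] Q2=[]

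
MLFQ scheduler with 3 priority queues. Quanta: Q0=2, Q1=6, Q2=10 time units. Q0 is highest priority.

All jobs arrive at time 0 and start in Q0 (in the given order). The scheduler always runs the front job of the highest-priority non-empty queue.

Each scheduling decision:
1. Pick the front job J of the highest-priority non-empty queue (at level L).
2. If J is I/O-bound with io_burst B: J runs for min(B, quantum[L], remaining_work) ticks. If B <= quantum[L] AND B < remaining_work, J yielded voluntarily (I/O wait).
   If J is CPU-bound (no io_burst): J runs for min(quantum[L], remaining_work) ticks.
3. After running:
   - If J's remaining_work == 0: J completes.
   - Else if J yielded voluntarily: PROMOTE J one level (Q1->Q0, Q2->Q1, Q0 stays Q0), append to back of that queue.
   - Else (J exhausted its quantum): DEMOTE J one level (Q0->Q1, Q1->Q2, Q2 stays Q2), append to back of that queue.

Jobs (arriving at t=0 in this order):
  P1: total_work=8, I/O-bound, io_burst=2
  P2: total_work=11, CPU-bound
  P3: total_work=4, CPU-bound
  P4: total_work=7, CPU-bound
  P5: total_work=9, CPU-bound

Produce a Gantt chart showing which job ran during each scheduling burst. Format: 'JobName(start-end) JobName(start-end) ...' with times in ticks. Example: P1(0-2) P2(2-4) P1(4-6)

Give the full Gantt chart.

t=0-2: P1@Q0 runs 2, rem=6, I/O yield, promote→Q0. Q0=[P2,P3,P4,P5,P1] Q1=[] Q2=[]
t=2-4: P2@Q0 runs 2, rem=9, quantum used, demote→Q1. Q0=[P3,P4,P5,P1] Q1=[P2] Q2=[]
t=4-6: P3@Q0 runs 2, rem=2, quantum used, demote→Q1. Q0=[P4,P5,P1] Q1=[P2,P3] Q2=[]
t=6-8: P4@Q0 runs 2, rem=5, quantum used, demote→Q1. Q0=[P5,P1] Q1=[P2,P3,P4] Q2=[]
t=8-10: P5@Q0 runs 2, rem=7, quantum used, demote→Q1. Q0=[P1] Q1=[P2,P3,P4,P5] Q2=[]
t=10-12: P1@Q0 runs 2, rem=4, I/O yield, promote→Q0. Q0=[P1] Q1=[P2,P3,P4,P5] Q2=[]
t=12-14: P1@Q0 runs 2, rem=2, I/O yield, promote→Q0. Q0=[P1] Q1=[P2,P3,P4,P5] Q2=[]
t=14-16: P1@Q0 runs 2, rem=0, completes. Q0=[] Q1=[P2,P3,P4,P5] Q2=[]
t=16-22: P2@Q1 runs 6, rem=3, quantum used, demote→Q2. Q0=[] Q1=[P3,P4,P5] Q2=[P2]
t=22-24: P3@Q1 runs 2, rem=0, completes. Q0=[] Q1=[P4,P5] Q2=[P2]
t=24-29: P4@Q1 runs 5, rem=0, completes. Q0=[] Q1=[P5] Q2=[P2]
t=29-35: P5@Q1 runs 6, rem=1, quantum used, demote→Q2. Q0=[] Q1=[] Q2=[P2,P5]
t=35-38: P2@Q2 runs 3, rem=0, completes. Q0=[] Q1=[] Q2=[P5]
t=38-39: P5@Q2 runs 1, rem=0, completes. Q0=[] Q1=[] Q2=[]

Answer: P1(0-2) P2(2-4) P3(4-6) P4(6-8) P5(8-10) P1(10-12) P1(12-14) P1(14-16) P2(16-22) P3(22-24) P4(24-29) P5(29-35) P2(35-38) P5(38-39)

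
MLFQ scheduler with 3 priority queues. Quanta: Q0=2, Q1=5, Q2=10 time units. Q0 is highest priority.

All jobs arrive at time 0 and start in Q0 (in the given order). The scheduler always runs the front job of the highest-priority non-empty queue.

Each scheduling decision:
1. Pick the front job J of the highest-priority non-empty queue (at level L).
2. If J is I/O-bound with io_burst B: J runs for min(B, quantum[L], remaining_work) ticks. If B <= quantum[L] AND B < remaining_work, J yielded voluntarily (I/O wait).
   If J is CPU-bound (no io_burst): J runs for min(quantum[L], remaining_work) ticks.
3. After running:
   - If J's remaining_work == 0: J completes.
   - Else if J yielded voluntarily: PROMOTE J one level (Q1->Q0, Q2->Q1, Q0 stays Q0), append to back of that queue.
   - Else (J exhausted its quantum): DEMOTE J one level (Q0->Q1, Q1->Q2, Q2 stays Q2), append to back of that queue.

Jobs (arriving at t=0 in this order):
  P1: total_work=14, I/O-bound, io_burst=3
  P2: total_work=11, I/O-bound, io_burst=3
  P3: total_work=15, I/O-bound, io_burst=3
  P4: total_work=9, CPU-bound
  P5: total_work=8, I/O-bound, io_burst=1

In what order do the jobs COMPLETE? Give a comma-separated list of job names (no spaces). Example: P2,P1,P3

t=0-2: P1@Q0 runs 2, rem=12, quantum used, demote→Q1. Q0=[P2,P3,P4,P5] Q1=[P1] Q2=[]
t=2-4: P2@Q0 runs 2, rem=9, quantum used, demote→Q1. Q0=[P3,P4,P5] Q1=[P1,P2] Q2=[]
t=4-6: P3@Q0 runs 2, rem=13, quantum used, demote→Q1. Q0=[P4,P5] Q1=[P1,P2,P3] Q2=[]
t=6-8: P4@Q0 runs 2, rem=7, quantum used, demote→Q1. Q0=[P5] Q1=[P1,P2,P3,P4] Q2=[]
t=8-9: P5@Q0 runs 1, rem=7, I/O yield, promote→Q0. Q0=[P5] Q1=[P1,P2,P3,P4] Q2=[]
t=9-10: P5@Q0 runs 1, rem=6, I/O yield, promote→Q0. Q0=[P5] Q1=[P1,P2,P3,P4] Q2=[]
t=10-11: P5@Q0 runs 1, rem=5, I/O yield, promote→Q0. Q0=[P5] Q1=[P1,P2,P3,P4] Q2=[]
t=11-12: P5@Q0 runs 1, rem=4, I/O yield, promote→Q0. Q0=[P5] Q1=[P1,P2,P3,P4] Q2=[]
t=12-13: P5@Q0 runs 1, rem=3, I/O yield, promote→Q0. Q0=[P5] Q1=[P1,P2,P3,P4] Q2=[]
t=13-14: P5@Q0 runs 1, rem=2, I/O yield, promote→Q0. Q0=[P5] Q1=[P1,P2,P3,P4] Q2=[]
t=14-15: P5@Q0 runs 1, rem=1, I/O yield, promote→Q0. Q0=[P5] Q1=[P1,P2,P3,P4] Q2=[]
t=15-16: P5@Q0 runs 1, rem=0, completes. Q0=[] Q1=[P1,P2,P3,P4] Q2=[]
t=16-19: P1@Q1 runs 3, rem=9, I/O yield, promote→Q0. Q0=[P1] Q1=[P2,P3,P4] Q2=[]
t=19-21: P1@Q0 runs 2, rem=7, quantum used, demote→Q1. Q0=[] Q1=[P2,P3,P4,P1] Q2=[]
t=21-24: P2@Q1 runs 3, rem=6, I/O yield, promote→Q0. Q0=[P2] Q1=[P3,P4,P1] Q2=[]
t=24-26: P2@Q0 runs 2, rem=4, quantum used, demote→Q1. Q0=[] Q1=[P3,P4,P1,P2] Q2=[]
t=26-29: P3@Q1 runs 3, rem=10, I/O yield, promote→Q0. Q0=[P3] Q1=[P4,P1,P2] Q2=[]
t=29-31: P3@Q0 runs 2, rem=8, quantum used, demote→Q1. Q0=[] Q1=[P4,P1,P2,P3] Q2=[]
t=31-36: P4@Q1 runs 5, rem=2, quantum used, demote→Q2. Q0=[] Q1=[P1,P2,P3] Q2=[P4]
t=36-39: P1@Q1 runs 3, rem=4, I/O yield, promote→Q0. Q0=[P1] Q1=[P2,P3] Q2=[P4]
t=39-41: P1@Q0 runs 2, rem=2, quantum used, demote→Q1. Q0=[] Q1=[P2,P3,P1] Q2=[P4]
t=41-44: P2@Q1 runs 3, rem=1, I/O yield, promote→Q0. Q0=[P2] Q1=[P3,P1] Q2=[P4]
t=44-45: P2@Q0 runs 1, rem=0, completes. Q0=[] Q1=[P3,P1] Q2=[P4]
t=45-48: P3@Q1 runs 3, rem=5, I/O yield, promote→Q0. Q0=[P3] Q1=[P1] Q2=[P4]
t=48-50: P3@Q0 runs 2, rem=3, quantum used, demote→Q1. Q0=[] Q1=[P1,P3] Q2=[P4]
t=50-52: P1@Q1 runs 2, rem=0, completes. Q0=[] Q1=[P3] Q2=[P4]
t=52-55: P3@Q1 runs 3, rem=0, completes. Q0=[] Q1=[] Q2=[P4]
t=55-57: P4@Q2 runs 2, rem=0, completes. Q0=[] Q1=[] Q2=[]

Answer: P5,P2,P1,P3,P4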